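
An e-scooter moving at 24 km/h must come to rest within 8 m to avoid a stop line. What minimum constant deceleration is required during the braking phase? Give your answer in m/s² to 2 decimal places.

24 km/h ÷ 3.6 = 6.6667 m/s.
v² = 2a·d ⇒ a = v²/(2d) = 6.6667² / (2 × 8.000) = 44.445 / 16.000 = 2.7778 m/s².

Required deceleration ≈ 2.78 m/s²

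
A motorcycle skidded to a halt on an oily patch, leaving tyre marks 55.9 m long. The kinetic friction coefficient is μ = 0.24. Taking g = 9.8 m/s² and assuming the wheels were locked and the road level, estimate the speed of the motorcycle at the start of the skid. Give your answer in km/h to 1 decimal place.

Initial speed ≈ 58.4 km/h

Deceleration a = μg = 0.24 × 9.8 = 2.352 m/s².
v = √(2a·d) = √(2 × 2.352 × 55.9) = √262.954 = 16.2159 m/s.
= 16.2159 × 3.6 = 58.377 km/h.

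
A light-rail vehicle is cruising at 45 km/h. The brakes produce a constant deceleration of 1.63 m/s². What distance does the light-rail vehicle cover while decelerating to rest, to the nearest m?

45 km/h ÷ 3.6 = 12.5000 m/s.
Braking distance = v²/(2a) = 12.5000² / (2 × 1.630) = 156.250 / 3.260 = 47.929 m.

Braking distance ≈ 48 m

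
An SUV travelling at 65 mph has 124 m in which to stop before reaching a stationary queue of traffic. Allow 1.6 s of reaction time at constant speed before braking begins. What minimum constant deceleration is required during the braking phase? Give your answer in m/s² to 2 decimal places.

65 mph × 0.44704 = 29.0576 m/s.
Distance covered during reaction = 29.0576 × 1.6 = 46.492 m.
Distance available for braking: 124 − 46.492 = 77.508 m.
v² = 2a·d ⇒ a = v²/(2d) = 29.0576² / (2 × 77.508) = 844.344 / 155.016 = 5.4468 m/s².

Required deceleration ≈ 5.45 m/s²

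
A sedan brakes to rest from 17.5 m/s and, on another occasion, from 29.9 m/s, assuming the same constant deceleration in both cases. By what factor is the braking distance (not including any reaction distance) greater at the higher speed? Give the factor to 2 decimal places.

Factor ≈ 2.92

Braking distance d = v²/(2a), so with a fixed, d ∝ v².
Factor = (29.9/17.5)² = 1.7086² = 2.9193.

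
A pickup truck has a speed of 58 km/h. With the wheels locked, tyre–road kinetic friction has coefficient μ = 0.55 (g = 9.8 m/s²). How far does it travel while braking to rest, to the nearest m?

Braking distance ≈ 24 m

58 km/h ÷ 3.6 = 16.1111 m/s.
a = μg = 0.55 × 9.8 = 5.390 m/s².
Braking distance = v²/(2a) = 16.1111² / (2 × 5.390) = 259.568 / 10.780 = 24.079 m.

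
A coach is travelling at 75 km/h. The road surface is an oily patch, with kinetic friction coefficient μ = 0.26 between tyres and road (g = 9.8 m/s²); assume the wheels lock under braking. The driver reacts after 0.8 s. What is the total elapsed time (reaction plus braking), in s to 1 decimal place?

Total time ≈ 9.0 s

75 km/h ÷ 3.6 = 20.8333 m/s.
a = μg = 0.26 × 9.8 = 2.548 m/s².
Braking time = v/a = 20.8333 / 2.548 = 8.176 s.
Total = 0.8 + 8.176 = 8.976 s.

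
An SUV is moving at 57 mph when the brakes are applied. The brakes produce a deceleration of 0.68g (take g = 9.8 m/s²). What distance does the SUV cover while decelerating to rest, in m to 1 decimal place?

57 mph × 0.44704 = 25.4813 m/s.
a = 0.68 × 9.8 = 6.664 m/s².
Braking distance = v²/(2a) = 25.4813² / (2 × 6.664) = 649.297 / 13.328 = 48.717 m.

Braking distance ≈ 48.7 m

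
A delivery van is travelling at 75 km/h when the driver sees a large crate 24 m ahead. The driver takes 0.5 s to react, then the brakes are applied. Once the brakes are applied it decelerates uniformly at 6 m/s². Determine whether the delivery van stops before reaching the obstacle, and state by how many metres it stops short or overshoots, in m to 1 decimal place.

75 km/h ÷ 3.6 = 20.8333 m/s.
Reaction distance = 20.8333 × 0.5 = 10.417 m.
Braking distance = v²/(2a) = 434.026 / 12.000 = 36.169 m.
Total stopping distance = 10.417 + 36.169 = 46.586 m, vs 24 m available — it cannot stop in time and overshoots by 46.586 − 24 = 22.586 m.

No — it overshoots by 22.6 m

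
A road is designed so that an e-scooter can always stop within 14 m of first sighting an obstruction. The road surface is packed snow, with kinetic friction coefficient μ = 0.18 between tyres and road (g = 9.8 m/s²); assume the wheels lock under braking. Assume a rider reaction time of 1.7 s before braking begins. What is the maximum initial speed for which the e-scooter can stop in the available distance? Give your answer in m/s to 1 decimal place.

a = μg = 0.18 × 9.8 = 1.764 m/s².
Stopping distance: v·t_r + v²/(2a) = 14 with t_r = 1.7 s and a = 1.764 m/s².
So v² + 5.998 v − 49.39 = 0.
Positive root: v = −a·t_r + √((a·t_r)² + 2a·d) = −2.999 + √(8.994 + 49.39) = 4.6419 m/s.

Maximum speed ≈ 4.6 m/s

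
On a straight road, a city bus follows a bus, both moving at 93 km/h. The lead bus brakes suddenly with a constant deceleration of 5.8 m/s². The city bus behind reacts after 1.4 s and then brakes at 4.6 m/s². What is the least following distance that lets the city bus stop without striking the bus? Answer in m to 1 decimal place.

Minimum gap ≈ 51.2 m

93 km/h ÷ 3.6 = 25.8333 m/s.
Leader travels v²/(2a_L) = 667.359 / 11.600 = 57.531 m before stopping.
Follower covers v·t_r = 25.8333 × 1.4 = 36.167 m while reacting, then v²/(2a_F) = 667.359 / 9.200 = 72.539 m while braking, for a total of 36.167 + 72.539 = 108.706 m.
Since a_F ≤ a_L and the follower starts braking later, the follower is never slower than the leader, so the closest approach is when both have stopped.
Minimum gap = 108.706 − 57.531 = 51.175 m.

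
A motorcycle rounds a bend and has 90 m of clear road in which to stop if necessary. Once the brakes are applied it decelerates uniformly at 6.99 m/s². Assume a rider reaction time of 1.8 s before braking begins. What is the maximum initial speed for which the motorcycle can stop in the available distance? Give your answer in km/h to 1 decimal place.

Stopping distance: v·t_r + v²/(2a) = 90 with t_r = 1.8 s and a = 6.990 m/s².
So v² + 25.164 v − 1258.20 = 0.
Positive root: v = −a·t_r + √((a·t_r)² + 2a·d) = −12.582 + √(158.307 + 1258.20) = 25.0545 m/s.
25.0545 m/s × 3.6 = 90.196 km/h.

Maximum speed ≈ 90.2 km/h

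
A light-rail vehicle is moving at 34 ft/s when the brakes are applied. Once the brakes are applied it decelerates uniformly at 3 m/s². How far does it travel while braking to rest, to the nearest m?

Braking distance ≈ 18 m

34 ft/s × 0.3048 = 10.3632 m/s.
Braking distance = v²/(2a) = 10.3632² / (2 × 3.000) = 107.396 / 6.000 = 17.899 m.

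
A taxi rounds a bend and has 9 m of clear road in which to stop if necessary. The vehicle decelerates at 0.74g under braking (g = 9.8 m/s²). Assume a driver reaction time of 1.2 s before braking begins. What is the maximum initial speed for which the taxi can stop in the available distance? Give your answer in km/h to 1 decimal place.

a = 0.74 × 9.8 = 7.252 m/s².
Stopping distance: v·t_r + v²/(2a) = 9 with t_r = 1.2 s and a = 7.252 m/s².
So v² + 17.405 v − 130.54 = 0.
Positive root: v = −a·t_r + √((a·t_r)² + 2a·d) = −8.702 + √(75.725 + 130.54) = 5.6599 m/s.
5.6599 m/s × 3.6 = 20.376 km/h.

Maximum speed ≈ 20.4 km/h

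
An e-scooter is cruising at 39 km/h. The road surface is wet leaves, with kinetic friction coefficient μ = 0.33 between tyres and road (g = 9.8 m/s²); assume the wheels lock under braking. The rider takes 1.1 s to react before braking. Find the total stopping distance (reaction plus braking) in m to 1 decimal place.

Total stopping distance ≈ 30.1 m

39 km/h ÷ 3.6 = 10.8333 m/s.
a = μg = 0.33 × 9.8 = 3.234 m/s².
Reaction distance = v·t_r = 10.8333 × 1.1 = 11.917 m.
Braking distance = v²/(2a) = 10.8333² / (2 × 3.234) = 117.360 / 6.468 = 18.145 m.
Total = 11.917 + 18.145 = 30.062 m.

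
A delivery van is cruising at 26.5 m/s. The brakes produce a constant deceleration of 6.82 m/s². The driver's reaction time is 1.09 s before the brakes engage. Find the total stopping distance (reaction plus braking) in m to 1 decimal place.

Reaction distance = v·t_r = 26.5000 × 1.09 = 28.885 m.
Braking distance = v²/(2a) = 26.5000² / (2 × 6.820) = 702.250 / 13.640 = 51.485 m.
Total = 28.885 + 51.485 = 80.370 m.

Total stopping distance ≈ 80.4 m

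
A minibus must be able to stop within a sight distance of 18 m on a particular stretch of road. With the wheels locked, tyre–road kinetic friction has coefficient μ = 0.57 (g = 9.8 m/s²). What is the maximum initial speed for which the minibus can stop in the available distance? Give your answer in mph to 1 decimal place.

a = μg = 0.57 × 9.8 = 5.586 m/s².
v²/(2a) = d ⇒ v = √(2 × 5.586 × 18) = √201.10 = 14.1810 m/s.
14.1810 m/s ÷ 0.44704 = 31.722 mph.

Maximum speed ≈ 31.7 mph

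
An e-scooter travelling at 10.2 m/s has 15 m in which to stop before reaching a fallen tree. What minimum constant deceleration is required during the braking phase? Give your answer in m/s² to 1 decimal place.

v² = 2a·d ⇒ a = v²/(2d) = 10.2000² / (2 × 15.000) = 104.040 / 30.000 = 3.4680 m/s².

Required deceleration ≈ 3.5 m/s²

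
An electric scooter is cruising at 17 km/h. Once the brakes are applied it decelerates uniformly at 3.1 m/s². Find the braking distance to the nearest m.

17 km/h ÷ 3.6 = 4.7222 m/s.
Braking distance = v²/(2a) = 4.7222² / (2 × 3.100) = 22.299 / 6.200 = 3.597 m.

Braking distance ≈ 4 m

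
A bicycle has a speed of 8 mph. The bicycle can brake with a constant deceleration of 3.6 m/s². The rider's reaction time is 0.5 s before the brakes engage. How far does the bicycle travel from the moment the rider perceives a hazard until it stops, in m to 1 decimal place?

Total stopping distance ≈ 3.6 m

8 mph × 0.44704 = 3.5763 m/s.
Reaction distance = v·t_r = 3.5763 × 0.5 = 1.788 m.
Braking distance = v²/(2a) = 3.5763² / (2 × 3.600) = 12.790 / 7.200 = 1.776 m.
Total = 1.788 + 1.776 = 3.564 m.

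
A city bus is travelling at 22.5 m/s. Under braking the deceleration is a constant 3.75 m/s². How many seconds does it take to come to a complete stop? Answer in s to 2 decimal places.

Braking time = v/a = 22.5000 / 3.750 = 6.000 s.

Braking time ≈ 6.00 s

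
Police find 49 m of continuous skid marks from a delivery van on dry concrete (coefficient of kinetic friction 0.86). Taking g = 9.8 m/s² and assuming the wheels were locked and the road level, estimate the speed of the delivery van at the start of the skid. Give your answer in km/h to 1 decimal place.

Deceleration a = μg = 0.86 × 9.8 = 8.428 m/s².
v = √(2a·d) = √(2 × 8.428 × 49) = √825.944 = 28.7392 m/s.
= 28.7392 × 3.6 = 103.461 km/h.

Initial speed ≈ 103.5 km/h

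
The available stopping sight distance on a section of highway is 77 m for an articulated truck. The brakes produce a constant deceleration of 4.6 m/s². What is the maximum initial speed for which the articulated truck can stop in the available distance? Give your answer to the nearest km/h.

Maximum speed ≈ 96 km/h

v²/(2a) = d ⇒ v = √(2 × 4.600 × 77) = √708.40 = 26.6158 m/s.
26.6158 m/s × 3.6 = 95.817 km/h.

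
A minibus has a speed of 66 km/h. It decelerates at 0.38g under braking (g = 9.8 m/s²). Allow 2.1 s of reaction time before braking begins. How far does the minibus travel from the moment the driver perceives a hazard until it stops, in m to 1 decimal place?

Total stopping distance ≈ 83.6 m

66 km/h ÷ 3.6 = 18.3333 m/s.
a = 0.38 × 9.8 = 3.724 m/s².
Reaction distance = v·t_r = 18.3333 × 2.1 = 38.500 m.
Braking distance = v²/(2a) = 18.3333² / (2 × 3.724) = 336.110 / 7.448 = 45.128 m.
Total = 38.500 + 45.128 = 83.628 m.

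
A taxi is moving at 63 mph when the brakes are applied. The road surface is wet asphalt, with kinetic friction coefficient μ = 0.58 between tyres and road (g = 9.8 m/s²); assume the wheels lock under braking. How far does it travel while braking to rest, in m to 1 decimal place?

Braking distance ≈ 69.8 m

63 mph × 0.44704 = 28.1635 m/s.
a = μg = 0.58 × 9.8 = 5.684 m/s².
Braking distance = v²/(2a) = 28.1635² / (2 × 5.684) = 793.183 / 11.368 = 69.773 m.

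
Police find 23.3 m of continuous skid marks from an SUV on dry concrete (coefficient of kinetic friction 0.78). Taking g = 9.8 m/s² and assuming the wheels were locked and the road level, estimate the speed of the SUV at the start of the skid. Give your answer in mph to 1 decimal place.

Deceleration a = μg = 0.78 × 9.8 = 7.644 m/s².
v = √(2a·d) = √(2 × 7.644 × 23.3) = √356.210 = 18.8735 m/s.
= 18.8735 ÷ 0.44704 = 42.219 mph.

Initial speed ≈ 42.2 mph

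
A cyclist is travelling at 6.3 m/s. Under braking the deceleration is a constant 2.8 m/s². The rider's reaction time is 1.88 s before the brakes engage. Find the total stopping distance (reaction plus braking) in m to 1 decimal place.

Total stopping distance ≈ 18.9 m

Reaction distance = v·t_r = 6.3000 × 1.88 = 11.844 m.
Braking distance = v²/(2a) = 6.3000² / (2 × 2.800) = 39.690 / 5.600 = 7.088 m.
Total = 11.844 + 7.088 = 18.932 m.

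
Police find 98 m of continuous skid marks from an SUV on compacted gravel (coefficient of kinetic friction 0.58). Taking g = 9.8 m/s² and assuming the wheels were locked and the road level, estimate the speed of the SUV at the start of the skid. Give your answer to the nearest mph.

Initial speed ≈ 75 mph

Deceleration a = μg = 0.58 × 9.8 = 5.684 m/s².
v = √(2a·d) = √(2 × 5.684 × 98) = √1114.064 = 33.3776 m/s.
= 33.3776 ÷ 0.44704 = 74.664 mph.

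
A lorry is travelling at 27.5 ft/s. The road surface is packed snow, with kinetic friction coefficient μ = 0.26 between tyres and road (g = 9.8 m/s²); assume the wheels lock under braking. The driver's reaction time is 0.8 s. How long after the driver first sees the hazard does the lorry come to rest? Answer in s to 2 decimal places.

Total time ≈ 4.09 s

27.5 ft/s × 0.3048 = 8.3820 m/s.
a = μg = 0.26 × 9.8 = 2.548 m/s².
Braking time = v/a = 8.3820 / 2.548 = 3.290 s.
Total = 0.8 + 3.290 = 4.090 s.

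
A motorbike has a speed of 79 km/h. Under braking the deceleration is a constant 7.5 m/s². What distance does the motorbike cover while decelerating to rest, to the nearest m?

Braking distance ≈ 32 m

79 km/h ÷ 3.6 = 21.9444 m/s.
Braking distance = v²/(2a) = 21.9444² / (2 × 7.500) = 481.557 / 15.000 = 32.104 m.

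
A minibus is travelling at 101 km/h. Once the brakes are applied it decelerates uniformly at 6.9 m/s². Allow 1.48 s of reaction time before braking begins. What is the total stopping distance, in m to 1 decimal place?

101 km/h ÷ 3.6 = 28.0556 m/s.
Reaction distance = v·t_r = 28.0556 × 1.48 = 41.522 m.
Braking distance = v²/(2a) = 28.0556² / (2 × 6.900) = 787.117 / 13.800 = 57.037 m.
Total = 41.522 + 57.037 = 98.559 m.

Total stopping distance ≈ 98.6 m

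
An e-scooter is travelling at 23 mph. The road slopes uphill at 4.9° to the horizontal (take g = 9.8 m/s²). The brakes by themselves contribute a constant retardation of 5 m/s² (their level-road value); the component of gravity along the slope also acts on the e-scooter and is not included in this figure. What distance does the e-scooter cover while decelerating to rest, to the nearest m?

23 mph × 0.44704 = 10.2819 m/s.
Gravity along the uphill slope adds to the braking deceleration: a_eff = 5.000 + 9.8·sin 4.9° = 5.000 + 0.837 = 5.837 m/s².
Braking distance = v²/(2a) = 10.2819² / (2 × 5.837) = 105.717 / 11.674 = 9.056 m.

Braking distance ≈ 9 m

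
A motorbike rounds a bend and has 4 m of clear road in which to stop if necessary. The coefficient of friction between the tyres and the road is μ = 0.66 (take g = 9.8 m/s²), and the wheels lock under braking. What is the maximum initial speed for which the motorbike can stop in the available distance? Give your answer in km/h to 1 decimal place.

Maximum speed ≈ 25.9 km/h

a = μg = 0.66 × 9.8 = 6.468 m/s².
v²/(2a) = d ⇒ v = √(2 × 6.468 × 4) = √51.74 = 7.1931 m/s.
7.1931 m/s × 3.6 = 25.895 km/h.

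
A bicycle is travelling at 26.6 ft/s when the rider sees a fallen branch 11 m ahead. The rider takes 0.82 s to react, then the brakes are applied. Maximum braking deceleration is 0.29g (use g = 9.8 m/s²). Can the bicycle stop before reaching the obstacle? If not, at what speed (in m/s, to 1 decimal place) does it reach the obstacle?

26.6 ft/s × 0.3048 = 8.1077 m/s.
a = 0.29 × 9.8 = 2.842 m/s².
Reaction distance = 8.1077 × 0.82 = 6.648 m.
Braking distance needed to stop: v²/(2a) = 65.735 / 5.684 = 11.565 m, so total needed = 6.648 + 11.565 = 18.213 m > 11 m — it cannot stop.
Distance remaining when braking begins: 11 − 6.648 = 4.352 m.
v² = v₀² − 2a·d = 65.735 − 2 × 2.842 × 4.352 = 40.998 m²/s².
v = √40.998 = 6.403 m/s.

No — it strikes the obstacle at 6.4 m/s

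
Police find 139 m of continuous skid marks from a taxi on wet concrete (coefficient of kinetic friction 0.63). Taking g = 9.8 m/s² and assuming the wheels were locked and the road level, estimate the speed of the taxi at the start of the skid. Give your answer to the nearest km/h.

Deceleration a = μg = 0.63 × 9.8 = 6.174 m/s².
v = √(2a·d) = √(2 × 6.174 × 139) = √1716.372 = 41.4291 m/s.
= 41.4291 × 3.6 = 149.145 km/h.

Initial speed ≈ 149 km/h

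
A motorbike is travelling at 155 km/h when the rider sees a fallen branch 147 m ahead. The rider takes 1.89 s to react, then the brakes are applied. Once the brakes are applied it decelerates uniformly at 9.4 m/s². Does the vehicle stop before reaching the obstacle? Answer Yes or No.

No

155 km/h ÷ 3.6 = 43.0556 m/s.
Reaction distance = 43.0556 × 1.89 = 81.375 m.
Braking distance = v²/(2a) = 1853.785 / 18.800 = 98.606 m.
Total stopping distance = 81.375 + 98.606 = 179.981 m, vs 147 m available — it cannot stop in time and overshoots by 179.981 − 147 = 32.981 m.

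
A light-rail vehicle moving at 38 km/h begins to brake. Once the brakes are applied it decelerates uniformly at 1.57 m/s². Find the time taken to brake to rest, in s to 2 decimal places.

38 km/h ÷ 3.6 = 10.5556 m/s.
Braking time = v/a = 10.5556 / 1.570 = 6.723 s.

Braking time ≈ 6.72 s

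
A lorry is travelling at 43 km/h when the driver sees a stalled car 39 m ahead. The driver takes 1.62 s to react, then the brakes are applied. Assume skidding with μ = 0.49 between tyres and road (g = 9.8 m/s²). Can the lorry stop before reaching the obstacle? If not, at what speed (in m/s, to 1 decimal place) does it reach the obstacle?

43 km/h ÷ 3.6 = 11.9444 m/s.
a = μg = 0.49 × 9.8 = 4.802 m/s².
Reaction distance = 11.9444 × 1.62 = 19.350 m.
Braking distance = v²/(2a) = 142.669 / 9.604 = 14.855 m.
Total stopping distance = 19.350 + 14.855 = 34.205 m, vs 39 m available — it stops with 39 − 34.205 = 4.795 m to spare.

Yes — it stops about 4.8 m short of the obstacle, so it never reaches it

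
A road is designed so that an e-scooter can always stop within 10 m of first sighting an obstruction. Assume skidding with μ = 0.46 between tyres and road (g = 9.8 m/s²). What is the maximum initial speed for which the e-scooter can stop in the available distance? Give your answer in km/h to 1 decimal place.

a = μg = 0.46 × 9.8 = 4.508 m/s².
v²/(2a) = d ⇒ v = √(2 × 4.508 × 10) = √90.16 = 9.4953 m/s.
9.4953 m/s × 3.6 = 34.183 km/h.

Maximum speed ≈ 34.2 km/h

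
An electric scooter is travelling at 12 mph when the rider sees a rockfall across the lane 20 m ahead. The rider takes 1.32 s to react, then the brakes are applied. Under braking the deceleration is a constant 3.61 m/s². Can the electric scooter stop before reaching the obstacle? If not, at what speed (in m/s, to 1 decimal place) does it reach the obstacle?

12 mph × 0.44704 = 5.3645 m/s.
Reaction distance = 5.3645 × 1.32 = 7.081 m.
Braking distance = v²/(2a) = 28.778 / 7.220 = 3.986 m.
Total stopping distance = 7.081 + 3.986 = 11.067 m, vs 20 m available — it stops with 20 − 11.067 = 8.933 m to spare.

Yes — it stops about 8.9 m short of the obstacle, so it never reaches it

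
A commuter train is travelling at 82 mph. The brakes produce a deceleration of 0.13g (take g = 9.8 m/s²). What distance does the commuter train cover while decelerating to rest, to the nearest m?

Braking distance ≈ 527 m

82 mph × 0.44704 = 36.6573 m/s.
a = 0.13 × 9.8 = 1.274 m/s².
Braking distance = v²/(2a) = 36.6573² / (2 × 1.274) = 1343.758 / 2.548 = 527.378 m.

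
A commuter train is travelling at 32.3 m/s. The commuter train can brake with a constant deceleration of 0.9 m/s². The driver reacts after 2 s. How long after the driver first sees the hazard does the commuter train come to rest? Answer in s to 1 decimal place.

Total time ≈ 37.9 s

Braking time = v/a = 32.3000 / 0.900 = 35.889 s.
Total = 2 + 35.889 = 37.889 s.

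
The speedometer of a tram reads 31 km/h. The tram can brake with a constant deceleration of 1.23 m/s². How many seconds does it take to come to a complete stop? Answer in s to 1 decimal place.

Braking time ≈ 7.0 s

31 km/h ÷ 3.6 = 8.6111 m/s.
Braking time = v/a = 8.6111 / 1.230 = 7.001 s.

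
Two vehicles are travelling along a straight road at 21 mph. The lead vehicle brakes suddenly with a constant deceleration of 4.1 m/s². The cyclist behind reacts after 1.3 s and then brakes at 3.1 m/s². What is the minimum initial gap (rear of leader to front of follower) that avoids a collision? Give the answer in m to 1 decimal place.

Minimum gap ≈ 15.7 m

21 mph × 0.44704 = 9.3878 m/s.
Leader travels v²/(2a_L) = 88.131 / 8.200 = 10.748 m before stopping.
Follower covers v·t_r = 9.3878 × 1.3 = 12.204 m while reacting, then v²/(2a_F) = 88.131 / 6.200 = 14.215 m while braking, for a total of 12.204 + 14.215 = 26.419 m.
Since a_F ≤ a_L and the follower starts braking later, the follower is never slower than the leader, so the closest approach is when both have stopped.
Minimum gap = 26.419 − 10.748 = 15.671 m.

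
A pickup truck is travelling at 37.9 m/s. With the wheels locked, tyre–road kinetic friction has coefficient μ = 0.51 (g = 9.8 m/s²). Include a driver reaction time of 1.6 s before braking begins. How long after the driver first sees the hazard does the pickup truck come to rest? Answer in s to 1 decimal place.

a = μg = 0.51 × 9.8 = 4.998 m/s².
Braking time = v/a = 37.9000 / 4.998 = 7.583 s.
Total = 1.6 + 7.583 = 9.183 s.

Total time ≈ 9.2 s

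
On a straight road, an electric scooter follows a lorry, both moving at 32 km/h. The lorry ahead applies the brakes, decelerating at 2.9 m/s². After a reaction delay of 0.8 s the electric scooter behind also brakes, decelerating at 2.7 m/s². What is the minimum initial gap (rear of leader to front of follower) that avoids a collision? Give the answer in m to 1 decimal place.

32 km/h ÷ 3.6 = 8.8889 m/s.
Leader travels v²/(2a_L) = 79.013 / 5.800 = 13.623 m before stopping.
Follower covers v·t_r = 8.8889 × 0.8 = 7.111 m while reacting, then v²/(2a_F) = 79.013 / 5.400 = 14.632 m while braking, for a total of 7.111 + 14.632 = 21.743 m.
Since a_F ≤ a_L and the follower starts braking later, the follower is never slower than the leader, so the closest approach is when both have stopped.
Minimum gap = 21.743 − 13.623 = 8.120 m.

Minimum gap ≈ 8.1 m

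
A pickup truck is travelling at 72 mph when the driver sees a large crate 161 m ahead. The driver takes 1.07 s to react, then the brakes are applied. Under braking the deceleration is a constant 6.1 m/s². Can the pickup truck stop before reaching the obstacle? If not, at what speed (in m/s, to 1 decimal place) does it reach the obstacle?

Yes — it stops about 41.6 m short of the obstacle, so it never reaches it

72 mph × 0.44704 = 32.1869 m/s.
Reaction distance = 32.1869 × 1.07 = 34.440 m.
Braking distance = v²/(2a) = 1035.997 / 12.200 = 84.918 m.
Total stopping distance = 34.440 + 84.918 = 119.358 m, vs 161 m available — it stops with 161 − 119.358 = 41.642 m to spare.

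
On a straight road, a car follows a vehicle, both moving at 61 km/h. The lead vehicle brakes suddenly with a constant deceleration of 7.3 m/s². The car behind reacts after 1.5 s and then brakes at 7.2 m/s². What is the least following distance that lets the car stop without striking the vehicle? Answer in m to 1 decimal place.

61 km/h ÷ 3.6 = 16.9444 m/s.
Leader travels v²/(2a_L) = 287.113 / 14.600 = 19.665 m before stopping.
Follower covers v·t_r = 16.9444 × 1.5 = 25.417 m while reacting, then v²/(2a_F) = 287.113 / 14.400 = 19.938 m while braking, for a total of 25.417 + 19.938 = 45.355 m.
Since a_F ≤ a_L and the follower starts braking later, the follower is never slower than the leader, so the closest approach is when both have stopped.
Minimum gap = 45.355 − 19.665 = 25.690 m.

Minimum gap ≈ 25.7 m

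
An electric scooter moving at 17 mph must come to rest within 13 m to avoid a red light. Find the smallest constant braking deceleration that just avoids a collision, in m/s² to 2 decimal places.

Required deceleration ≈ 2.22 m/s²

17 mph × 0.44704 = 7.5997 m/s.
v² = 2a·d ⇒ a = v²/(2d) = 7.5997² / (2 × 13.000) = 57.755 / 26.000 = 2.2213 m/s².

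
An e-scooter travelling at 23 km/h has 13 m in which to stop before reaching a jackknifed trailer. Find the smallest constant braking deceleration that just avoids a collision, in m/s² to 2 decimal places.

23 km/h ÷ 3.6 = 6.3889 m/s.
v² = 2a·d ⇒ a = v²/(2d) = 6.3889² / (2 × 13.000) = 40.818 / 26.000 = 1.5699 m/s².

Required deceleration ≈ 1.57 m/s²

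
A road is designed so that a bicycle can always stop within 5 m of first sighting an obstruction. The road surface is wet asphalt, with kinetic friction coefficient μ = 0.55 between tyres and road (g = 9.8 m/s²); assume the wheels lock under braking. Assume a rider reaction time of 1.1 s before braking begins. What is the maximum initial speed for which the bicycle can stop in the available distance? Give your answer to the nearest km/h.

Maximum speed ≈ 13 km/h

a = μg = 0.55 × 9.8 = 5.390 m/s².
Stopping distance: v·t_r + v²/(2a) = 5 with t_r = 1.1 s and a = 5.390 m/s².
So v² + 11.858 v − 53.90 = 0.
Positive root: v = −a·t_r + √((a·t_r)² + 2a·d) = −5.929 + √(35.153 + 53.90) = 3.5078 m/s.
3.5078 m/s × 3.6 = 12.628 km/h.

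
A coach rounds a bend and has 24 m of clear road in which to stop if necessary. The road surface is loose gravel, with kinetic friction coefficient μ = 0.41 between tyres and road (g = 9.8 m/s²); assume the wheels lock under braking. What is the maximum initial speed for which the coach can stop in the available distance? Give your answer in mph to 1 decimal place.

Maximum speed ≈ 31.1 mph

a = μg = 0.41 × 9.8 = 4.018 m/s².
v²/(2a) = d ⇒ v = √(2 × 4.018 × 24) = √192.86 = 13.8874 m/s.
13.8874 m/s ÷ 0.44704 = 31.065 mph.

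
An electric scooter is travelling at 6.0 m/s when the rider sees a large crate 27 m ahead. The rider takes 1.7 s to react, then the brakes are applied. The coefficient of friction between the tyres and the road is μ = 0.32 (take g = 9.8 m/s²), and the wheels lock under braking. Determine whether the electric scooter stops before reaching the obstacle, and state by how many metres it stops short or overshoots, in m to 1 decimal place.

Yes — it stops 11.1 m short of the obstacle

a = μg = 0.32 × 9.8 = 3.136 m/s².
Reaction distance = 6.0000 × 1.7 = 10.200 m.
Braking distance = v²/(2a) = 36.000 / 6.272 = 5.740 m.
Total stopping distance = 10.200 + 5.740 = 15.940 m, vs 27 m available — it stops with 27 − 15.940 = 11.060 m to spare.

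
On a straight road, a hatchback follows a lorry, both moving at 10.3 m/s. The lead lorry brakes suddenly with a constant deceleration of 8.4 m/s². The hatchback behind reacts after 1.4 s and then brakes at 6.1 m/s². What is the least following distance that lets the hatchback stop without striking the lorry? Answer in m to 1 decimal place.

Leader travels v²/(2a_L) = 106.090 / 16.800 = 6.315 m before stopping.
Follower covers v·t_r = 10.3000 × 1.4 = 14.420 m while reacting, then v²/(2a_F) = 106.090 / 12.200 = 8.696 m while braking, for a total of 14.420 + 8.696 = 23.116 m.
Since a_F ≤ a_L and the follower starts braking later, the follower is never slower than the leader, so the closest approach is when both have stopped.
Minimum gap = 23.116 − 6.315 = 16.801 m.

Minimum gap ≈ 16.8 m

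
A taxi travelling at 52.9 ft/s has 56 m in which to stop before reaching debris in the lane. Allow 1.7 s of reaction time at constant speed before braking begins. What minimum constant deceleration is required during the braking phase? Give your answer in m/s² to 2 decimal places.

52.9 ft/s × 0.3048 = 16.1239 m/s.
Distance covered during reaction = 16.1239 × 1.7 = 27.411 m.
Distance available for braking: 56 − 27.411 = 28.589 m.
v² = 2a·d ⇒ a = v²/(2d) = 16.1239² / (2 × 28.589) = 259.980 / 57.178 = 4.5469 m/s².

Required deceleration ≈ 4.55 m/s²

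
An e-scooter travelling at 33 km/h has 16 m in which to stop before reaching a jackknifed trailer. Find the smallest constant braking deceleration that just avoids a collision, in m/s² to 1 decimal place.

33 km/h ÷ 3.6 = 9.1667 m/s.
v² = 2a·d ⇒ a = v²/(2d) = 9.1667² / (2 × 16.000) = 84.028 / 32.000 = 2.6259 m/s².

Required deceleration ≈ 2.6 m/s²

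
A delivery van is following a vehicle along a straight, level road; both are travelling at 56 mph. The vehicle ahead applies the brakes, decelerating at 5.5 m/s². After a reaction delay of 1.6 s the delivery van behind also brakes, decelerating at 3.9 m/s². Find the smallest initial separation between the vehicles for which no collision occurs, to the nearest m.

56 mph × 0.44704 = 25.0342 m/s.
Leader travels v²/(2a_L) = 626.711 / 11.000 = 56.974 m before stopping.
Follower covers v·t_r = 25.0342 × 1.6 = 40.055 m while reacting, then v²/(2a_F) = 626.711 / 7.800 = 80.348 m while braking, for a total of 40.055 + 80.348 = 120.403 m.
Since a_F ≤ a_L and the follower starts braking later, the follower is never slower than the leader, so the closest approach is when both have stopped.
Minimum gap = 120.403 − 56.974 = 63.429 m.

Minimum gap ≈ 63 m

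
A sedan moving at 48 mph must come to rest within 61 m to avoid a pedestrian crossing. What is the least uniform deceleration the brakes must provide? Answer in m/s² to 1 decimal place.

48 mph × 0.44704 = 21.4579 m/s.
v² = 2a·d ⇒ a = v²/(2d) = 21.4579² / (2 × 61.000) = 460.441 / 122.000 = 3.7741 m/s².

Required deceleration ≈ 3.8 m/s²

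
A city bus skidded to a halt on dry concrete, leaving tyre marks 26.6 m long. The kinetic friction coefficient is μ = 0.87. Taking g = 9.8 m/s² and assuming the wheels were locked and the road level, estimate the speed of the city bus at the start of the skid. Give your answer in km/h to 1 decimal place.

Initial speed ≈ 76.7 km/h

Deceleration a = μg = 0.87 × 9.8 = 8.526 m/s².
v = √(2a·d) = √(2 × 8.526 × 26.6) = √453.583 = 21.2975 m/s.
= 21.2975 × 3.6 = 76.671 km/h.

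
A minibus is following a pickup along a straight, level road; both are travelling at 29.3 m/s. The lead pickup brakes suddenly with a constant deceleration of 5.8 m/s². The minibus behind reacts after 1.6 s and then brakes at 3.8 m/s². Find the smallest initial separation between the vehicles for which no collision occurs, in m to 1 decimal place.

Minimum gap ≈ 85.8 m

Leader travels v²/(2a_L) = 858.490 / 11.600 = 74.008 m before stopping.
Follower covers v·t_r = 29.3000 × 1.6 = 46.880 m while reacting, then v²/(2a_F) = 858.490 / 7.600 = 112.959 m while braking, for a total of 46.880 + 112.959 = 159.839 m.
Since a_F ≤ a_L and the follower starts braking later, the follower is never slower than the leader, so the closest approach is when both have stopped.
Minimum gap = 159.839 − 74.008 = 85.831 m.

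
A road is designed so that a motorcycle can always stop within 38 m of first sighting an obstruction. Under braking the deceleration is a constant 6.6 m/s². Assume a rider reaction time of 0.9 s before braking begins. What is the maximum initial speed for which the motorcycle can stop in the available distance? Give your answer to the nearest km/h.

Stopping distance: v·t_r + v²/(2a) = 38 with t_r = 0.9 s and a = 6.600 m/s².
So v² + 11.880 v − 501.60 = 0.
Positive root: v = −a·t_r + √((a·t_r)² + 2a·d) = −5.940 + √(35.284 + 501.60) = 17.2308 m/s.
17.2308 m/s × 3.6 = 62.031 km/h.

Maximum speed ≈ 62 km/h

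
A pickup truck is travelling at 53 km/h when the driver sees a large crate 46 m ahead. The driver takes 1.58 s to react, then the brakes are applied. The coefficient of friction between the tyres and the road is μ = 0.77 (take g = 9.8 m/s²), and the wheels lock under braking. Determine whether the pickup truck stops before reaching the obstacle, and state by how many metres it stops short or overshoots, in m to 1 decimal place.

Yes — it stops 8.4 m short of the obstacle

53 km/h ÷ 3.6 = 14.7222 m/s.
a = μg = 0.77 × 9.8 = 7.546 m/s².
Reaction distance = 14.7222 × 1.58 = 23.261 m.
Braking distance = v²/(2a) = 216.743 / 15.092 = 14.361 m.
Total stopping distance = 23.261 + 14.361 = 37.622 m, vs 46 m available — it stops with 46 − 37.622 = 8.378 m to spare.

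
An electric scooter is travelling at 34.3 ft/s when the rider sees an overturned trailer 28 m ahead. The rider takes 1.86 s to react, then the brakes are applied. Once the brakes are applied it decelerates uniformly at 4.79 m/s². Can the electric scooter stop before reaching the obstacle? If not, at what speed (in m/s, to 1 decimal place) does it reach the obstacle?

No — it strikes the obstacle at 5.2 m/s

34.3 ft/s × 0.3048 = 10.4546 m/s.
Reaction distance = 10.4546 × 1.86 = 19.446 m.
Braking distance needed to stop: v²/(2a) = 109.299 / 9.580 = 11.409 m, so total needed = 19.446 + 11.409 = 30.855 m > 28 m — it cannot stop.
Distance remaining when braking begins: 28 − 19.446 = 8.554 m.
v² = v₀² − 2a·d = 109.299 − 2 × 4.790 × 8.554 = 27.352 m²/s².
v = √27.352 = 5.230 m/s.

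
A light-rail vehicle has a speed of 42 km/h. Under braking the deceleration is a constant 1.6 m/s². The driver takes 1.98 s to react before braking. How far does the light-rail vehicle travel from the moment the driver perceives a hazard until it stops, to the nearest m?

Total stopping distance ≈ 66 m

42 km/h ÷ 3.6 = 11.6667 m/s.
Reaction distance = v·t_r = 11.6667 × 1.98 = 23.100 m.
Braking distance = v²/(2a) = 11.6667² / (2 × 1.600) = 136.112 / 3.200 = 42.535 m.
Total = 23.100 + 42.535 = 65.635 m.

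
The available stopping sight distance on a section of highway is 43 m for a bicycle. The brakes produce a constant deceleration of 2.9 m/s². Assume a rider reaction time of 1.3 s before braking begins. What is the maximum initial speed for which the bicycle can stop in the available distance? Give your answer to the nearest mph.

Stopping distance: v·t_r + v²/(2a) = 43 with t_r = 1.3 s and a = 2.900 m/s².
So v² + 7.540 v − 249.40 = 0.
Positive root: v = −a·t_r + √((a·t_r)² + 2a·d) = −3.770 + √(14.213 + 249.40) = 12.4662 m/s.
12.4662 m/s ÷ 0.44704 = 27.886 mph.

Maximum speed ≈ 28 mph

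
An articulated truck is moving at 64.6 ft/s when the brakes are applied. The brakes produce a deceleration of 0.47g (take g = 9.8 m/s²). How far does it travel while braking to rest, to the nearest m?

Braking distance ≈ 42 m

64.6 ft/s × 0.3048 = 19.6901 m/s.
a = 0.47 × 9.8 = 4.606 m/s².
Braking distance = v²/(2a) = 19.6901² / (2 × 4.606) = 387.700 / 9.212 = 42.086 m.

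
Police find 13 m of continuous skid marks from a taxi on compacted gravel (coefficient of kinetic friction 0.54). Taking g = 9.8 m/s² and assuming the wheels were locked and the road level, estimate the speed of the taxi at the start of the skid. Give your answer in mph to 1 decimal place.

Initial speed ≈ 26.2 mph

Deceleration a = μg = 0.54 × 9.8 = 5.292 m/s².
v = √(2a·d) = √(2 × 5.292 × 13) = √137.592 = 11.7300 m/s.
= 11.7300 ÷ 0.44704 = 26.239 mph.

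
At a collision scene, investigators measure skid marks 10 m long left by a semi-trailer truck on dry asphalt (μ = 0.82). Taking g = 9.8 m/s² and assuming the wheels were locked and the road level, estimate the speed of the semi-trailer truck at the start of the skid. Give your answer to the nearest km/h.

Deceleration a = μg = 0.82 × 9.8 = 8.036 m/s².
v = √(2a·d) = √(2 × 8.036 × 10) = √160.720 = 12.6775 m/s.
= 12.6775 × 3.6 = 45.639 km/h.

Initial speed ≈ 46 km/h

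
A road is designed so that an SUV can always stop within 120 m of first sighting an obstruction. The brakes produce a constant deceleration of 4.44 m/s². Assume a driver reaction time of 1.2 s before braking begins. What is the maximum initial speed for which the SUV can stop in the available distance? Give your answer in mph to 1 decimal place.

Stopping distance: v·t_r + v²/(2a) = 120 with t_r = 1.2 s and a = 4.440 m/s².
So v² + 10.656 v − 1065.60 = 0.
Positive root: v = −a·t_r + √((a·t_r)² + 2a·d) = −5.328 + √(28.388 + 1065.60) = 27.7475 m/s.
27.7475 m/s ÷ 0.44704 = 62.069 mph.

Maximum speed ≈ 62.1 mph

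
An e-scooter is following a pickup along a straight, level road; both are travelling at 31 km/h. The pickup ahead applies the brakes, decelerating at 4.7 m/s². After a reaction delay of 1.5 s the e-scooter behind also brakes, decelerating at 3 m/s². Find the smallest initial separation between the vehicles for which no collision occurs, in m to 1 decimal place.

Minimum gap ≈ 17.4 m

31 km/h ÷ 3.6 = 8.6111 m/s.
Leader travels v²/(2a_L) = 74.151 / 9.400 = 7.888 m before stopping.
Follower covers v·t_r = 8.6111 × 1.5 = 12.917 m while reacting, then v²/(2a_F) = 74.151 / 6.000 = 12.358 m while braking, for a total of 12.917 + 12.358 = 25.275 m.
Since a_F ≤ a_L and the follower starts braking later, the follower is never slower than the leader, so the closest approach is when both have stopped.
Minimum gap = 25.275 − 7.888 = 17.387 m.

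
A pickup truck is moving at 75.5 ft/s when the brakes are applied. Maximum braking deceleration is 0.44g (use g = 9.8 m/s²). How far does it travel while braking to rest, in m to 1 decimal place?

Braking distance ≈ 61.4 m

75.5 ft/s × 0.3048 = 23.0124 m/s.
a = 0.44 × 9.8 = 4.312 m/s².
Braking distance = v²/(2a) = 23.0124² / (2 × 4.312) = 529.571 / 8.624 = 61.407 m.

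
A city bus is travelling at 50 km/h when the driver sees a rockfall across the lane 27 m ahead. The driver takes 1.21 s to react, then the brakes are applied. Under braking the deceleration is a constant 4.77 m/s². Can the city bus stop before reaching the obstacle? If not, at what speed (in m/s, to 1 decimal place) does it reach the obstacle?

No — it strikes the obstacle at 9.8 m/s

50 km/h ÷ 3.6 = 13.8889 m/s.
Reaction distance = 13.8889 × 1.21 = 16.806 m.
Braking distance needed to stop: v²/(2a) = 192.902 / 9.540 = 20.220 m, so total needed = 16.806 + 20.220 = 37.026 m > 27 m — it cannot stop.
Distance remaining when braking begins: 27 − 16.806 = 10.194 m.
v² = v₀² − 2a·d = 192.902 − 2 × 4.770 × 10.194 = 95.651 m²/s².
v = √95.651 = 9.780 m/s.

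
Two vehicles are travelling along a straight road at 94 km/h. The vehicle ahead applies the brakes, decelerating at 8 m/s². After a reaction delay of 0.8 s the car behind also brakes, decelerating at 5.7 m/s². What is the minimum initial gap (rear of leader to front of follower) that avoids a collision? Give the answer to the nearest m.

94 km/h ÷ 3.6 = 26.1111 m/s.
Leader travels v²/(2a_L) = 681.790 / 16.000 = 42.612 m before stopping.
Follower covers v·t_r = 26.1111 × 0.8 = 20.889 m while reacting, then v²/(2a_F) = 681.790 / 11.400 = 59.806 m while braking, for a total of 20.889 + 59.806 = 80.695 m.
Since a_F ≤ a_L and the follower starts braking later, the follower is never slower than the leader, so the closest approach is when both have stopped.
Minimum gap = 80.695 − 42.612 = 38.083 m.

Minimum gap ≈ 38 m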